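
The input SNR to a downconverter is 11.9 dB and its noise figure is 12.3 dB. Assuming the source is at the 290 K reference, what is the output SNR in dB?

By definition F = SNR_in/SNR_out, so in dB: SNR_out = SNR_in − NF
SNR_out = 11.9 − 12.3 = −0.4 dB

−0.4 dB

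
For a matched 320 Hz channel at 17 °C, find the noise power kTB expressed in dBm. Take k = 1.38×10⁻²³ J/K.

T = 17 °C + 273.15 = 290.15 K
P_n = kTB = 1.38×10⁻²³ × 290.15 × 3.20×10² = 1.28×10⁻¹⁸ W
In dBm: 10 log₁₀(1.28×10⁻¹⁸ / 10⁻³) = −148.9 dBm

−148.9 dBm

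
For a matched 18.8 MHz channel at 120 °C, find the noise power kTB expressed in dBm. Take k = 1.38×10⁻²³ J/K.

T = 120 °C + 273.15 = 393.15 K
P_n = kTB = 1.38×10⁻²³ × 393.15 × 1.88×10⁷ = 1.02×10⁻¹³ W
In dBm: 10 log₁₀(1.02×10⁻¹³ / 10⁻³) = −99.9 dBm

−99.9 dBm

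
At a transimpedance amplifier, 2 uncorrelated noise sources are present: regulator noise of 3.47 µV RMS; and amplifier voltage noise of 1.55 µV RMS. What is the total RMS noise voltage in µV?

3.80 µV

Uncorrelated sources add in power (mean-square): V_tot = √(ΣV_i²)
V_tot = √[(3.47×10⁻⁶)² + (1.55×10⁻⁶)²] = 3.80×10⁻⁶ V = 3.80 µV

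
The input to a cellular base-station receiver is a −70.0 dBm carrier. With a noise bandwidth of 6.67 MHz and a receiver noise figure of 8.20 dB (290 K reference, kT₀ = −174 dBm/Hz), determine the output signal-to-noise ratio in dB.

27.6 dB

Noise floor: N = −174 + 10 log₁₀(B) + NF
10 log₁₀(6.67×10⁶) = 68.24 dB
N = −174 + 68.24 + 8.20 = −97.56 dBm
SNR = P_sig − N = −70.0 − (−97.56) = 27.56 dB → 27.6 dB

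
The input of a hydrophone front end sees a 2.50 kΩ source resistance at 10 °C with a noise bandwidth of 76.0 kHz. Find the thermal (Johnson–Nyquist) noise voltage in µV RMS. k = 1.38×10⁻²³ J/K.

T = 10 °C + 273.15 = 283.15 K
V_n = √(4kTRB)
4kTRB = 4 × 1.38×10⁻²³ × 283.15 × 2.50×10³ × 7.60×10⁴ = 2.97×10⁻¹² V²
V_n = √(2.97×10⁻¹²) = 1.72×10⁻⁶ V = 1.72 µV

1.72 µV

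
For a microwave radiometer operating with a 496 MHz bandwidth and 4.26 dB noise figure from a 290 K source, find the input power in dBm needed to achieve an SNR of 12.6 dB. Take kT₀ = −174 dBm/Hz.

−70.2 dBm

Sensitivity = −174 + 10 log₁₀(B) + NF + SNR_min
= −174 + 86.95 + 4.26 + 12.6
= −70.19 dBm → −70.2 dBm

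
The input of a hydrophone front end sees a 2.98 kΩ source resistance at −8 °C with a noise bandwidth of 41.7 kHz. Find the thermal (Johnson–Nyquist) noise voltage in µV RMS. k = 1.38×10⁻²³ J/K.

T = −8 °C + 273.15 = 265.15 K
V_n = √(4kTRB)
4kTRB = 4 × 1.38×10⁻²³ × 265.15 × 2.98×10³ × 4.17×10⁴ = 1.82×10⁻¹² V²
V_n = √(1.82×10⁻¹²) = 1.35×10⁻⁶ V = 1.35 µV

1.35 µV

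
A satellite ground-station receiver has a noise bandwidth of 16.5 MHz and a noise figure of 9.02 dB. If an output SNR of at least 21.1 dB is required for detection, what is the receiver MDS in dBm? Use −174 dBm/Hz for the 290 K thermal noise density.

Sensitivity = −174 + 10 log₁₀(B) + NF + SNR_min
= −174 + 72.17 + 9.02 + 21.1
= −71.71 dBm → −71.7 dBm

−71.7 dBm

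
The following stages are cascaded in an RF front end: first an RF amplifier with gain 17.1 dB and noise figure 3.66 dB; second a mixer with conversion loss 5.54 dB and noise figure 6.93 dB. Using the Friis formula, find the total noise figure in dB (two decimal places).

3.80 dB

Convert to linear (a loss of L dB is a gain of −L dB): F_i = 10^(NF_i/10), G_i = 10^(G_i,dB/10)
  Stage 1: F_1 = 10^(3.66/10) = 2.323, G_1 = 10^(17.1/10) = 51.29
  Stage 2: F_2 = 10^(6.93/10) = 4.932, G_2 = 10^(−5.54/10) = 0.2793
Friis cascade:
  F = 2.323 + (4.932 − 1)/51.29 = 2.399
NF = 10 log₁₀(2.399) = 3.80 dB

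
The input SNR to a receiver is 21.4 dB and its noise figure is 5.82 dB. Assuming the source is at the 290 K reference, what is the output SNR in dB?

By definition F = SNR_in/SNR_out, so in dB: SNR_out = SNR_in − NF
SNR_out = 21.4 − 5.82 = 15.58 dB

15.58 dB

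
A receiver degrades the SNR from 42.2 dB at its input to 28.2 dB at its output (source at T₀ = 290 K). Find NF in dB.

14.0 dB

NF (dB) = SNR_in(dB) − SNR_out(dB) when the source is at T₀
NF = 42.2 − 28.2 = 14.0 dB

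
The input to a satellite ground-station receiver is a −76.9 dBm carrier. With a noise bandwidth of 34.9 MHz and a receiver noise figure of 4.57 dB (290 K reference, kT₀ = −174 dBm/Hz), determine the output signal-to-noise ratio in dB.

17.1 dB

Noise floor: N = −174 + 10 log₁₀(B) + NF
10 log₁₀(3.49×10⁷) = 75.43 dB
N = −174 + 75.43 + 4.57 = −94.00 dBm
SNR = P_sig − N = −76.9 − (−94.00) = 17.10 dB → 17.1 dB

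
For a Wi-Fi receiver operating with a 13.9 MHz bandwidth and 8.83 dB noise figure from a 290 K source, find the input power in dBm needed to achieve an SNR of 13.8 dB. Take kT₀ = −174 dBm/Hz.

−79.9 dBm

Sensitivity = −174 + 10 log₁₀(B) + NF + SNR_min
= −174 + 71.43 + 8.83 + 13.8
= −79.94 dBm → −79.9 dBm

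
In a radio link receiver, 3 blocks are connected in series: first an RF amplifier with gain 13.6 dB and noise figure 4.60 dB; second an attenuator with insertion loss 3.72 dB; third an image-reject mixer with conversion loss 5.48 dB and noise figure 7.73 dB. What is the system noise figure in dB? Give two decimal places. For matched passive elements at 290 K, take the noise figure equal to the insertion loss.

Convert to linear (a loss of L dB is a gain of −L dB): F_i = 10^(NF_i/10), G_i = 10^(G_i,dB/10)
  Stage 1: F_1 = 10^(4.60/10) = 2.884, G_1 = 10^(13.6/10) = 22.91
  Stage 2: F_2 = 10^(3.72/10) = 2.355, G_2 = 10^(−3.72/10) = 0.4246
  Stage 3: F_3 = 10^(7.73/10) = 5.929, G_3 = 10^(−5.48/10) = 0.2831
Friis cascade:
  F = 2.884 + (2.355 − 1)/22.91 + (5.929 − 1)/9.727 = 3.450
NF = 10 log₁₀(3.450) = 5.38 dB

5.38 dB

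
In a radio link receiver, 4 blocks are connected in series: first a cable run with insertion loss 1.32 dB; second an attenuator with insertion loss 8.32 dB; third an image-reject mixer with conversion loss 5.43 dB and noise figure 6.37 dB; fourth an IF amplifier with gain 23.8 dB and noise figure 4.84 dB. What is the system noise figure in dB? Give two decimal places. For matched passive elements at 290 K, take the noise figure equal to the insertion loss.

20.24 dB

Convert to linear (a loss of L dB is a gain of −L dB): F_i = 10^(NF_i/10), G_i = 10^(G_i,dB/10)
  Stage 1: F_1 = 10^(1.32/10) = 1.355, G_1 = 10^(−1.32/10) = 0.7379
  Stage 2: F_2 = 10^(8.32/10) = 6.792, G_2 = 10^(−8.32/10) = 0.1472
  Stage 3: F_3 = 10^(6.37/10) = 4.335, G_3 = 10^(−5.43/10) = 0.2864
  Stage 4: F_4 = 10^(4.84/10) = 3.048, G_4 = 10^(23.8/10) = 239.9
Friis cascade:
  F = 1.355 + (6.792 − 1)/0.7379 + (4.335 − 1)/0.1086 + (3.048 − 1)/0.03112 = 105.7
NF = 10 log₁₀(105.7) = 20.24 dB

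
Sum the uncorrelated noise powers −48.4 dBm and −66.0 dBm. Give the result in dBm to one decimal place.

−48.3 dBm

Convert to linear, add, convert back:
P₁ = 1.45×10⁻⁸ W, P₂ = 2.51×10⁻¹⁰ W
P_tot = 1.47×10⁻⁸ W → 10 log₁₀(P_tot / 10⁻³) = −48.3 dBm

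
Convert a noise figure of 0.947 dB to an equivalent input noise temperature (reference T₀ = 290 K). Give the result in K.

70.7 K

F = 10^(0.947/10) = 1.24366
T_e = (F − 1)·T₀ = (1.24366 − 1) × 290 = 70.7 K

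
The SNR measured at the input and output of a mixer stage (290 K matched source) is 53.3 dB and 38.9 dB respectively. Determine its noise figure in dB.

NF (dB) = SNR_in(dB) − SNR_out(dB) when the source is at T₀
NF = 53.3 − 38.9 = 14.4 dB

14.4 dB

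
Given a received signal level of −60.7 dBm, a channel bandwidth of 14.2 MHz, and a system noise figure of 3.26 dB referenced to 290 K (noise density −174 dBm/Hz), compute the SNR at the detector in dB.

Noise floor: N = −174 + 10 log₁₀(B) + NF
10 log₁₀(1.42×10⁷) = 71.52 dB
N = −174 + 71.52 + 3.26 = −99.22 dBm
SNR = P_sig − N = −60.7 − (−99.22) = 38.52 dB → 38.5 dB

38.5 dB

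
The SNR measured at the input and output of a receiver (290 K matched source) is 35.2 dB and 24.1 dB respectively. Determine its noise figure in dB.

NF (dB) = SNR_in(dB) − SNR_out(dB) when the source is at T₀
NF = 35.2 − 24.1 = 11.1 dB

11.1 dB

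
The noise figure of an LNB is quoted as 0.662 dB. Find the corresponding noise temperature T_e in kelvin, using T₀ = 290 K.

F = 10^(0.662/10) = 1.16466
T_e = (F − 1)·T₀ = (1.16466 − 1) × 290 = 47.8 K

47.8 K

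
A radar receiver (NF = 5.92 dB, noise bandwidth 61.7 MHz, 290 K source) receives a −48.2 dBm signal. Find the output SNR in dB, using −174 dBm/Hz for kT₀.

42.0 dB

Noise floor: N = −174 + 10 log₁₀(B) + NF
10 log₁₀(6.17×10⁷) = 77.9 dB
N = −174 + 77.9 + 5.92 = −90.18 dBm
SNR = P_sig − N = −48.2 − (−90.18) = 41.98 dB → 42.0 dB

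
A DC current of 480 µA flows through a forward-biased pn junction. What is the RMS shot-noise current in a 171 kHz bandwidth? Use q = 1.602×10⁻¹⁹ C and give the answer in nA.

I_n = √(2qI·B)
2qI·B = 2 × 1.602×10⁻¹⁹ × 4.80×10⁻⁴ × 1.71×10⁵ = 2.63×10⁻¹⁷ A²
I_n = √(2.63×10⁻¹⁷) = 5.13×10⁻⁹ A = 5.13 nA

5.13 nA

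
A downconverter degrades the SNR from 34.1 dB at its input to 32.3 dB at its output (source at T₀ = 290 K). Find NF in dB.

1.8 dB

NF (dB) = SNR_in(dB) − SNR_out(dB) when the source is at T₀
NF = 34.1 − 32.3 = 1.8 dB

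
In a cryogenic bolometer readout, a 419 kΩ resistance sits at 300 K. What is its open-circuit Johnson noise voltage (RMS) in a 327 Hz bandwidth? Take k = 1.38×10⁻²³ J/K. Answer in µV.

1.51 µV

V_n = √(4kTRB)
4kTRB = 4 × 1.38×10⁻²³ × 300 × 4.19×10⁵ × 3.27×10² = 2.27×10⁻¹² V²
V_n = √(2.27×10⁻¹²) = 1.51×10⁻⁶ V = 1.51 µV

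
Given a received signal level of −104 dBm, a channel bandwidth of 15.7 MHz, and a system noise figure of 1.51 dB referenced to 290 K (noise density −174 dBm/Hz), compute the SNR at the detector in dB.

−3.5 dB

Noise floor: N = −174 + 10 log₁₀(B) + NF
10 log₁₀(1.57×10⁷) = 71.96 dB
N = −174 + 71.96 + 1.51 = −100.53 dBm
SNR = P_sig − N = −104 − (−100.53) = −3.47 dB → −3.5 dB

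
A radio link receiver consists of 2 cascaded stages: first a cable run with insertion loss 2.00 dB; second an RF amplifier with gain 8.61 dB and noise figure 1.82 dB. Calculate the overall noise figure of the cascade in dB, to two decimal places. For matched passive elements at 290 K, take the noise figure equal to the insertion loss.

3.82 dB

Convert to linear (a loss of L dB is a gain of −L dB): F_i = 10^(NF_i/10), G_i = 10^(G_i,dB/10)
  Stage 1: F_1 = 10^(2.00/10) = 1.585, G_1 = 10^(−2.00/10) = 0.6310
  Stage 2: F_2 = 10^(1.82/10) = 1.521, G_2 = 10^(8.61/10) = 7.261
Friis cascade:
  F = 1.585 + (1.521 − 1)/0.6310 = 2.410
NF = 10 log₁₀(2.410) = 3.82 dB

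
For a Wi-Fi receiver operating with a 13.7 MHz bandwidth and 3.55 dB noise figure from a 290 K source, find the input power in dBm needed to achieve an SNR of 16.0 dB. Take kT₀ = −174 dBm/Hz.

−83.1 dBm

Sensitivity = −174 + 10 log₁₀(B) + NF + SNR_min
= −174 + 71.37 + 3.55 + 16.0
= −83.08 dBm → −83.1 dBm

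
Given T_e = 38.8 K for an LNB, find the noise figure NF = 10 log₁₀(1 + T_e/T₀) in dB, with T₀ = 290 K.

0.545 dB

F = 1 + T_e/T₀ = 1 + 38.8/290 = 1.13379
NF = 10 log₁₀(1.13379) = 0.545 dB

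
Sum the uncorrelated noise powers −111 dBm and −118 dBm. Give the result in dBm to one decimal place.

Convert to linear, add, convert back:
P₁ = 7.94×10⁻¹⁵ W, P₂ = 1.58×10⁻¹⁵ W
P_tot = 9.53×10⁻¹⁵ W → 10 log₁₀(P_tot / 10⁻³) = −110.2 dBm

−110.2 dBm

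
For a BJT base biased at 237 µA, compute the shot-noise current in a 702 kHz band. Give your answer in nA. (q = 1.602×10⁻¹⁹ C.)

I_n = √(2qI·B)
2qI·B = 2 × 1.602×10⁻¹⁹ × 2.37×10⁻⁴ × 7.02×10⁵ = 5.33×10⁻¹⁷ A²
I_n = √(5.33×10⁻¹⁷) = 7.30×10⁻⁹ A = 7.30 nA

7.30 nA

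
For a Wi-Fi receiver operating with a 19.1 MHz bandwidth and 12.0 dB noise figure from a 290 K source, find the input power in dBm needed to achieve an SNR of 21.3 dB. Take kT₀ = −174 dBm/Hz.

−67.9 dBm

Sensitivity = −174 + 10 log₁₀(B) + NF + SNR_min
= −174 + 72.81 + 12.0 + 21.3
= −67.89 dBm → −67.9 dBm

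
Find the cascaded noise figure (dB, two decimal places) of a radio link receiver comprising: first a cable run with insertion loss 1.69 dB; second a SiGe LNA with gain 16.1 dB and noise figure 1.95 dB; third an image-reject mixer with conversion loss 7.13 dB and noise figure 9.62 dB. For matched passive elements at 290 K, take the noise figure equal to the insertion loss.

Convert to linear (a loss of L dB is a gain of −L dB): F_i = 10^(NF_i/10), G_i = 10^(G_i,dB/10)
  Stage 1: F_1 = 10^(1.69/10) = 1.476, G_1 = 10^(−1.69/10) = 0.6776
  Stage 2: F_2 = 10^(1.95/10) = 1.567, G_2 = 10^(16.1/10) = 40.74
  Stage 3: F_3 = 10^(9.62/10) = 9.162, G_3 = 10^(−7.13/10) = 0.1936
Friis cascade:
  F = 1.476 + (1.567 − 1)/0.6776 + (9.162 − 1)/27.61 = 2.608
NF = 10 log₁₀(2.608) = 4.16 dB

4.16 dB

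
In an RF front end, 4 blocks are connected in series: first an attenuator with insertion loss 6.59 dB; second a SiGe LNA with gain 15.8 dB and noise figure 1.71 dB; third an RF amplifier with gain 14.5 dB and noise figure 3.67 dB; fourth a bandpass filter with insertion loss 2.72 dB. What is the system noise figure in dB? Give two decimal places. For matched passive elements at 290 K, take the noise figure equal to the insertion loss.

Convert to linear (a loss of L dB is a gain of −L dB): F_i = 10^(NF_i/10), G_i = 10^(G_i,dB/10)
  Stage 1: F_1 = 10^(6.59/10) = 4.560, G_1 = 10^(−6.59/10) = 0.2193
  Stage 2: F_2 = 10^(1.71/10) = 1.483, G_2 = 10^(15.8/10) = 38.02
  Stage 3: F_3 = 10^(3.67/10) = 2.328, G_3 = 10^(14.5/10) = 28.18
  Stage 4: F_4 = 10^(2.72/10) = 1.871, G_4 = 10^(−2.72/10) = 0.5346
Friis cascade:
  F = 4.560 + (1.483 − 1)/0.2193 + (2.328 − 1)/8.337 + (1.871 − 1)/235.0 = 6.924
NF = 10 log₁₀(6.924) = 8.40 dB

8.40 dB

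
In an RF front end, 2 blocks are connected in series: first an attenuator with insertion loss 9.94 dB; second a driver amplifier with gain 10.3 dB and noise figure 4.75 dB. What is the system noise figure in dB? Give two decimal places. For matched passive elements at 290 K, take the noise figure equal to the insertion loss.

Convert to linear (a loss of L dB is a gain of −L dB): F_i = 10^(NF_i/10), G_i = 10^(G_i,dB/10)
  Stage 1: F_1 = 10^(9.94/10) = 9.863, G_1 = 10^(−9.94/10) = 0.1014
  Stage 2: F_2 = 10^(4.75/10) = 2.985, G_2 = 10^(10.3/10) = 10.72
Friis cascade:
  F = 9.863 + (2.985 − 1)/0.1014 = 29.44
NF = 10 log₁₀(29.44) = 14.69 dB

14.69 dB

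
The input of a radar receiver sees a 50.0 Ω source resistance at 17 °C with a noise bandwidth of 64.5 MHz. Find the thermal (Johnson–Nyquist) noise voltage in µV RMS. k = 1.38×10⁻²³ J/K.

T = 17 °C + 273.15 = 290.15 K
V_n = √(4kTRB)
4kTRB = 4 × 1.38×10⁻²³ × 290.15 × 5.00×10¹ × 6.45×10⁷ = 5.17×10⁻¹¹ V²
V_n = √(5.17×10⁻¹¹) = 7.19×10⁻⁶ V = 7.19 µV

7.19 µV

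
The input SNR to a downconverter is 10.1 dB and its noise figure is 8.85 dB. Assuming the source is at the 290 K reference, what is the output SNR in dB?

By definition F = SNR_in/SNR_out, so in dB: SNR_out = SNR_in − NF
SNR_out = 10.1 − 8.85 = 1.25 dB

1.25 dB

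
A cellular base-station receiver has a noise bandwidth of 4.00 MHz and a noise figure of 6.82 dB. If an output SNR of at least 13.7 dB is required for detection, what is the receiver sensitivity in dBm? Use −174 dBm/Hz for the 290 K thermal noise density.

Sensitivity = −174 + 10 log₁₀(B) + NF + SNR_min
= −174 + 66.02 + 6.82 + 13.7
= −87.46 dBm → −87.5 dBm

−87.5 dBm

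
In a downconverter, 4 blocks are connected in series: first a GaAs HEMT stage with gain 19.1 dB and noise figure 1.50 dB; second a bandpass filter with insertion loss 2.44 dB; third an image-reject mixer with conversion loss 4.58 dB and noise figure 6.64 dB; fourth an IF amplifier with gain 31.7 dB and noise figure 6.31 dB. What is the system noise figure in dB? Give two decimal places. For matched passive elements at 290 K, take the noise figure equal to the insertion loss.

2.31 dB

Convert to linear (a loss of L dB is a gain of −L dB): F_i = 10^(NF_i/10), G_i = 10^(G_i,dB/10)
  Stage 1: F_1 = 10^(1.50/10) = 1.413, G_1 = 10^(19.1/10) = 81.28
  Stage 2: F_2 = 10^(2.44/10) = 1.754, G_2 = 10^(−2.44/10) = 0.5702
  Stage 3: F_3 = 10^(6.64/10) = 4.613, G_3 = 10^(−4.58/10) = 0.3483
  Stage 4: F_4 = 10^(6.31/10) = 4.276, G_4 = 10^(31.7/10) = 1479
Friis cascade:
  F = 1.413 + (1.754 − 1)/81.28 + (4.613 − 1)/46.34 + (4.276 − 1)/16.14 = 1.703
NF = 10 log₁₀(1.703) = 2.31 dB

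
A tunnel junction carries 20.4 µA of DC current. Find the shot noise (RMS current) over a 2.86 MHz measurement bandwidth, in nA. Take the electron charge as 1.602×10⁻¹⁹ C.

I_n = √(2qI·B)
2qI·B = 2 × 1.602×10⁻¹⁹ × 2.04×10⁻⁵ × 2.86×10⁶ = 1.87×10⁻¹⁷ A²
I_n = √(1.87×10⁻¹⁷) = 4.32×10⁻⁹ A = 4.32 nA

4.32 nA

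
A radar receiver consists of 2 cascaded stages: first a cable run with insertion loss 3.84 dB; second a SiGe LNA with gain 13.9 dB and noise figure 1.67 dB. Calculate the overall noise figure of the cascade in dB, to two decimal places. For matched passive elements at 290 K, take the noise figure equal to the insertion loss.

5.51 dB

Convert to linear (a loss of L dB is a gain of −L dB): F_i = 10^(NF_i/10), G_i = 10^(G_i,dB/10)
  Stage 1: F_1 = 10^(3.84/10) = 2.421, G_1 = 10^(−3.84/10) = 0.4130
  Stage 2: F_2 = 10^(1.67/10) = 1.469, G_2 = 10^(13.9/10) = 24.55
Friis cascade:
  F = 2.421 + (1.469 − 1)/0.4130 = 3.556
NF = 10 log₁₀(3.556) = 5.51 dB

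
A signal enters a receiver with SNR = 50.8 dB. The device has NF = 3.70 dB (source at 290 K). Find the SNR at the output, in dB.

47.10 dB

By definition F = SNR_in/SNR_out, so in dB: SNR_out = SNR_in − NF
SNR_out = 50.8 − 3.70 = 47.10 dB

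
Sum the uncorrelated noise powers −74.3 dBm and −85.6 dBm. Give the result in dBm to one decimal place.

−74.0 dBm

Convert to linear, add, convert back:
P₁ = 3.72×10⁻¹¹ W, P₂ = 2.75×10⁻¹² W
P_tot = 3.99×10⁻¹¹ W → 10 log₁₀(P_tot / 10⁻³) = −74.0 dBm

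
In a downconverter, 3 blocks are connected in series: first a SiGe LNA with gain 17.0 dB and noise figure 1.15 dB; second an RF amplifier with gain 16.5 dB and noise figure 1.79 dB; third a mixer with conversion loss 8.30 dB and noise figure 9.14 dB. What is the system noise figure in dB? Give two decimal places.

1.19 dB

Convert to linear (a loss of L dB is a gain of −L dB): F_i = 10^(NF_i/10), G_i = 10^(G_i,dB/10)
  Stage 1: F_1 = 10^(1.15/10) = 1.303, G_1 = 10^(17.0/10) = 50.12
  Stage 2: F_2 = 10^(1.79/10) = 1.510, G_2 = 10^(16.5/10) = 44.67
  Stage 3: F_3 = 10^(9.14/10) = 8.204, G_3 = 10^(−8.30/10) = 0.1479
Friis cascade:
  F = 1.303 + (1.510 − 1)/50.12 + (8.204 − 1)/2239 = 1.317
NF = 10 log₁₀(1.317) = 1.19 dB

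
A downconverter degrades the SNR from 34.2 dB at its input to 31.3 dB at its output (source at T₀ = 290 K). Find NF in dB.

2.9 dB

NF (dB) = SNR_in(dB) − SNR_out(dB) when the source is at T₀
NF = 34.2 − 31.3 = 2.9 dB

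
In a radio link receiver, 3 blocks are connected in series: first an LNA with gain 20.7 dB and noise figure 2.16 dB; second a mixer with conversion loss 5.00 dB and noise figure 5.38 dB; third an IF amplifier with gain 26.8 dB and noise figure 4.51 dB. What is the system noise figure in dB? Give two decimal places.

Convert to linear (a loss of L dB is a gain of −L dB): F_i = 10^(NF_i/10), G_i = 10^(G_i,dB/10)
  Stage 1: F_1 = 10^(2.16/10) = 1.644, G_1 = 10^(20.7/10) = 117.5
  Stage 2: F_2 = 10^(5.38/10) = 3.451, G_2 = 10^(−5.00/10) = 0.3162
  Stage 3: F_3 = 10^(4.51/10) = 2.825, G_3 = 10^(26.8/10) = 478.6
Friis cascade:
  F = 1.644 + (3.451 − 1)/117.5 + (2.825 − 1)/37.15 = 1.714
NF = 10 log₁₀(1.714) = 2.34 dB

2.34 dB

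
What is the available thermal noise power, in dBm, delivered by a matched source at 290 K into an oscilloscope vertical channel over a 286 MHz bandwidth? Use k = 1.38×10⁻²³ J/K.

P_n = kTB = 1.38×10⁻²³ × 290 × 2.86×10⁸ = 1.14×10⁻¹² W
In dBm: 10 log₁₀(1.14×10⁻¹² / 10⁻³) = −89.4 dBm

−89.4 dBm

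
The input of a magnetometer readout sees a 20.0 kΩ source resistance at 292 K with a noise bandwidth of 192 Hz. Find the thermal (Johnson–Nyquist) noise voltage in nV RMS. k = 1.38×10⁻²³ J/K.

V_n = √(4kTRB)
4kTRB = 4 × 1.38×10⁻²³ × 292 × 2.00×10⁴ × 1.92×10² = 6.19×10⁻¹⁴ V²
V_n = √(6.19×10⁻¹⁴) = 2.49×10⁻⁷ V = 249 nV

249 nV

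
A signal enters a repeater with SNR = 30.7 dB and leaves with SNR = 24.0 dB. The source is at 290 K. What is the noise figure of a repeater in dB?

NF (dB) = SNR_in(dB) − SNR_out(dB) when the source is at T₀
NF = 30.7 − 24.0 = 6.7 dB

6.7 dB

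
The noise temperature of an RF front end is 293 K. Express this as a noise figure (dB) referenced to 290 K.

3.03 dB

F = 1 + T_e/T₀ = 1 + 293/290 = 2.01034
NF = 10 log₁₀(2.01034) = 3.03 dB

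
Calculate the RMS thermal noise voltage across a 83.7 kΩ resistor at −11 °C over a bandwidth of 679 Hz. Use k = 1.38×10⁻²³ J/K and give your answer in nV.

907 nV

T = −11 °C + 273.15 = 262.15 K
V_n = √(4kTRB)
4kTRB = 4 × 1.38×10⁻²³ × 262.15 × 8.37×10⁴ × 6.79×10² = 8.22×10⁻¹³ V²
V_n = √(8.22×10⁻¹³) = 9.07×10⁻⁷ V = 907 nV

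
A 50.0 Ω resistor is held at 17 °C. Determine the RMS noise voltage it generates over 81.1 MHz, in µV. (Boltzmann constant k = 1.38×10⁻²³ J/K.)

8.06 µV

T = 17 °C + 273.15 = 290.15 K
V_n = √(4kTRB)
4kTRB = 4 × 1.38×10⁻²³ × 290.15 × 5.00×10¹ × 8.11×10⁷ = 6.49×10⁻¹¹ V²
V_n = √(6.49×10⁻¹¹) = 8.06×10⁻⁶ V = 8.06 µV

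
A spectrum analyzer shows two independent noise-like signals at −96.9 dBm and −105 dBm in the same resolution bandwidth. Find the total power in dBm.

−96.3 dBm

Convert to linear, add, convert back:
P₁ = 2.04×10⁻¹³ W, P₂ = 3.16×10⁻¹⁴ W
P_tot = 2.36×10⁻¹³ W → 10 log₁₀(P_tot / 10⁻³) = −96.3 dBm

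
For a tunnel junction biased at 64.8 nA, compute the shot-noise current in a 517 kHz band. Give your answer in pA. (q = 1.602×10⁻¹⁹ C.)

I_n = √(2qI·B)
2qI·B = 2 × 1.602×10⁻¹⁹ × 6.48×10⁻⁸ × 5.17×10⁵ = 1.07×10⁻²⁰ A²
I_n = √(1.07×10⁻²⁰) = 1.04×10⁻¹⁰ A = 104 pA

104 pA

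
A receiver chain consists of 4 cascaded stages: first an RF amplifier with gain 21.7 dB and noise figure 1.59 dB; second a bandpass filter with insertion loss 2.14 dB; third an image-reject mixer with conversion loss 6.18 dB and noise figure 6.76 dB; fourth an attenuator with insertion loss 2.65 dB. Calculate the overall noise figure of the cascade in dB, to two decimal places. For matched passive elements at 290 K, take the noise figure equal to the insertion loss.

Convert to linear (a loss of L dB is a gain of −L dB): F_i = 10^(NF_i/10), G_i = 10^(G_i,dB/10)
  Stage 1: F_1 = 10^(1.59/10) = 1.442, G_1 = 10^(21.7/10) = 147.9
  Stage 2: F_2 = 10^(2.14/10) = 1.637, G_2 = 10^(−2.14/10) = 0.6109
  Stage 3: F_3 = 10^(6.76/10) = 4.742, G_3 = 10^(−6.18/10) = 0.2410
  Stage 4: F_4 = 10^(2.65/10) = 1.841, G_4 = 10^(−2.65/10) = 0.5433
Friis cascade:
  F = 1.442 + (1.637 − 1)/147.9 + (4.742 − 1)/90.36 + (1.841 − 1)/21.78 = 1.526
NF = 10 log₁₀(1.526) = 1.84 dB

1.84 dB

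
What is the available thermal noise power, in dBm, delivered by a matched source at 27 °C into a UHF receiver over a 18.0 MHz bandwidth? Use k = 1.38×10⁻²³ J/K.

T = 27 °C + 273.15 = 300.15 K
P_n = kTB = 1.38×10⁻²³ × 300.15 × 1.80×10⁷ = 7.46×10⁻¹⁴ W
In dBm: 10 log₁₀(7.46×10⁻¹⁴ / 10⁻³) = −101.3 dBm

−101.3 dBm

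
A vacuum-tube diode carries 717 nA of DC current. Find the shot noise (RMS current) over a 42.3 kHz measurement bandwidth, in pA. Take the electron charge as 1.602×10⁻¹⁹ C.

98.6 pA

I_n = √(2qI·B)
2qI·B = 2 × 1.602×10⁻¹⁹ × 7.17×10⁻⁷ × 4.23×10⁴ = 9.72×10⁻²¹ A²
I_n = √(9.72×10⁻²¹) = 9.86×10⁻¹¹ A = 98.6 pA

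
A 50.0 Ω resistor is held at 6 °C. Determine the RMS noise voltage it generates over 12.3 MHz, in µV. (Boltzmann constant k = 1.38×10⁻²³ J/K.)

T = 6 °C + 273.15 = 279.15 K
V_n = √(4kTRB)
4kTRB = 4 × 1.38×10⁻²³ × 279.15 × 5.00×10¹ × 1.23×10⁷ = 9.48×10⁻¹² V²
V_n = √(9.48×10⁻¹²) = 3.08×10⁻⁶ V = 3.08 µV

3.08 µV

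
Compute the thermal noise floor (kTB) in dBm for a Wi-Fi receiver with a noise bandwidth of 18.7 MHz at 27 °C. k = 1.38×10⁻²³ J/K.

−101.1 dBm

T = 27 °C + 273.15 = 300.15 K
P_n = kTB = 1.38×10⁻²³ × 300.15 × 1.87×10⁷ = 7.75×10⁻¹⁴ W
In dBm: 10 log₁₀(7.75×10⁻¹⁴ / 10⁻³) = −101.1 dBm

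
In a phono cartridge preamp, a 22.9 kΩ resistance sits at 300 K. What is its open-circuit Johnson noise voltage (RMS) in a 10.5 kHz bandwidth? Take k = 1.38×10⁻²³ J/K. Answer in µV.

2.00 µV

V_n = √(4kTRB)
4kTRB = 4 × 1.38×10⁻²³ × 300 × 2.29×10⁴ × 1.05×10⁴ = 3.98×10⁻¹² V²
V_n = √(3.98×10⁻¹²) = 2.00×10⁻⁶ V = 2.00 µV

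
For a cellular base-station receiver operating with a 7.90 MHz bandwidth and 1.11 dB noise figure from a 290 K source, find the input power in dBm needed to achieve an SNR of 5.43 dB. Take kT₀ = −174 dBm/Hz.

−98.5 dBm

Sensitivity = −174 + 10 log₁₀(B) + NF + SNR_min
= −174 + 68.98 + 1.11 + 5.43
= −98.48 dBm → −98.5 dBm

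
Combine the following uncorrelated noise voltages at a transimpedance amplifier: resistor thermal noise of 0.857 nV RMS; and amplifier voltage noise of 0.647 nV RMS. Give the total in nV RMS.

1.07 nV

Uncorrelated sources add in power (mean-square): V_tot = √(ΣV_i²)
V_tot = √[(8.57×10⁻¹⁰)² + (6.47×10⁻¹⁰)²] = 1.07×10⁻⁹ V = 1.07 nV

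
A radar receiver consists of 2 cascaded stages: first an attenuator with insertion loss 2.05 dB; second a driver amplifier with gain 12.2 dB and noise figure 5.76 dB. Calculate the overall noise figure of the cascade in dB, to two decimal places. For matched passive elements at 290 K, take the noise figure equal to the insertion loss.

7.81 dB

Convert to linear (a loss of L dB is a gain of −L dB): F_i = 10^(NF_i/10), G_i = 10^(G_i,dB/10)
  Stage 1: F_1 = 10^(2.05/10) = 1.603, G_1 = 10^(−2.05/10) = 0.6237
  Stage 2: F_2 = 10^(5.76/10) = 3.767, G_2 = 10^(12.2/10) = 16.60
Friis cascade:
  F = 1.603 + (3.767 − 1)/0.6237 = 6.039
NF = 10 log₁₀(6.039) = 7.81 dB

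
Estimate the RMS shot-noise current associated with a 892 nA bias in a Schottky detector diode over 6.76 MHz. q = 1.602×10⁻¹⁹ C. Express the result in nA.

I_n = √(2qI·B)
2qI·B = 2 × 1.602×10⁻¹⁹ × 8.92×10⁻⁷ × 6.76×10⁶ = 1.93×10⁻¹⁸ A²
I_n = √(1.93×10⁻¹⁸) = 1.39×10⁻⁹ A = 1.39 nA

1.39 nA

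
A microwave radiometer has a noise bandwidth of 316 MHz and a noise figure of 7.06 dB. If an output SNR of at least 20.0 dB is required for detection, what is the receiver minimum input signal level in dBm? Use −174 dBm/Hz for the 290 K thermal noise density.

−61.9 dBm

Sensitivity = −174 + 10 log₁₀(B) + NF + SNR_min
= −174 + 85 + 7.06 + 20.0
= −61.94 dBm → −61.9 dBm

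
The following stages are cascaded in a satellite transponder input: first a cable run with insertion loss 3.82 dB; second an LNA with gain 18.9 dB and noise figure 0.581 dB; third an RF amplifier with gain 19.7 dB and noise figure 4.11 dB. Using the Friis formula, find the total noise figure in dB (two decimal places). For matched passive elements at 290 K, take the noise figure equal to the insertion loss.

Convert to linear (a loss of L dB is a gain of −L dB): F_i = 10^(NF_i/10), G_i = 10^(G_i,dB/10)
  Stage 1: F_1 = 10^(3.82/10) = 2.410, G_1 = 10^(−3.82/10) = 0.4150
  Stage 2: F_2 = 10^(0.581/10) = 1.143, G_2 = 10^(18.9/10) = 77.62
  Stage 3: F_3 = 10^(4.11/10) = 2.576, G_3 = 10^(19.7/10) = 93.33
Friis cascade:
  F = 2.410 + (1.143 − 1)/0.4150 + (2.576 − 1)/32.21 = 2.804
NF = 10 log₁₀(2.804) = 4.48 dB

4.48 dB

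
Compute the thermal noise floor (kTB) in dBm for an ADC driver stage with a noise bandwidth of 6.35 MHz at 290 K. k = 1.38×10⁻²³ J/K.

−105.9 dBm

P_n = kTB = 1.38×10⁻²³ × 290 × 6.35×10⁶ = 2.54×10⁻¹⁴ W
In dBm: 10 log₁₀(2.54×10⁻¹⁴ / 10⁻³) = −105.9 dBm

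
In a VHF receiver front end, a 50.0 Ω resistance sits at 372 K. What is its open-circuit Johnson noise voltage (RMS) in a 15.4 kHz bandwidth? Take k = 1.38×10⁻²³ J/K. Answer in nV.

126 nV

V_n = √(4kTRB)
4kTRB = 4 × 1.38×10⁻²³ × 372 × 5.00×10¹ × 1.54×10⁴ = 1.58×10⁻¹⁴ V²
V_n = √(1.58×10⁻¹⁴) = 1.26×10⁻⁷ V = 126 nV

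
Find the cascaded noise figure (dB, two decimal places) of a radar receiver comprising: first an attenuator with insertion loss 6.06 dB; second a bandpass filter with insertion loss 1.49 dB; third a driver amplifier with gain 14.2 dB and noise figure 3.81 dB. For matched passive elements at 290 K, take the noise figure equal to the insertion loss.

Convert to linear (a loss of L dB is a gain of −L dB): F_i = 10^(NF_i/10), G_i = 10^(G_i,dB/10)
  Stage 1: F_1 = 10^(6.06/10) = 4.036, G_1 = 10^(−6.06/10) = 0.2477
  Stage 2: F_2 = 10^(1.49/10) = 1.409, G_2 = 10^(−1.49/10) = 0.7096
  Stage 3: F_3 = 10^(3.81/10) = 2.404, G_3 = 10^(14.2/10) = 26.30
Friis cascade:
  F = 4.036 + (1.409 − 1)/0.2477 + (2.404 − 1)/0.1758 = 13.68
NF = 10 log₁₀(13.68) = 11.36 dB

11.36 dB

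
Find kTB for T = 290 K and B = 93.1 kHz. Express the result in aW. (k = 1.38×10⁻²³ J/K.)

373 aW

P_n = kTB = 1.38×10⁻²³ × 290 × 9.31×10⁴ = 3.73×10⁻¹⁶ W = 373 aW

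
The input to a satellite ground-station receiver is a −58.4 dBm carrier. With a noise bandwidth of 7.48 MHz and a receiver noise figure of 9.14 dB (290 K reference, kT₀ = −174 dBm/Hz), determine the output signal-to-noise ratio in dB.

Noise floor: N = −174 + 10 log₁₀(B) + NF
10 log₁₀(7.48×10⁶) = 68.74 dB
N = −174 + 68.74 + 9.14 = −96.12 dBm
SNR = P_sig − N = −58.4 − (−96.12) = 37.72 dB → 37.7 dB

37.7 dB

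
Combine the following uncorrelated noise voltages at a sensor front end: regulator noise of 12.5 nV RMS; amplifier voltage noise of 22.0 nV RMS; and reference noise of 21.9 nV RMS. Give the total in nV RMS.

Uncorrelated sources add in power (mean-square): V_tot = √(ΣV_i²)
V_tot = √[(1.25×10⁻⁸)² + (2.20×10⁻⁸)² + (2.19×10⁻⁸)²] = 3.35×10⁻⁸ V = 33.5 nV

33.5 nV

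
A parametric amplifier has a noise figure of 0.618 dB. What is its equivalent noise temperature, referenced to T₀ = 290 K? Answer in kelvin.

F = 10^(0.618/10) = 1.15292
T_e = (F − 1)·T₀ = (1.15292 − 1) × 290 = 44.3 K

44.3 K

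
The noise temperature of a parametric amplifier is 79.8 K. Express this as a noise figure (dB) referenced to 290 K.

1.06 dB

F = 1 + T_e/T₀ = 1 + 79.8/290 = 1.27517
NF = 10 log₁₀(1.27517) = 1.06 dB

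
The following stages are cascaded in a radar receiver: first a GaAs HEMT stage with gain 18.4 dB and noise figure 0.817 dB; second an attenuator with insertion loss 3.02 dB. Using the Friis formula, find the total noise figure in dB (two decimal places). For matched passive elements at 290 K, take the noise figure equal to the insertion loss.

0.87 dB

Convert to linear (a loss of L dB is a gain of −L dB): F_i = 10^(NF_i/10), G_i = 10^(G_i,dB/10)
  Stage 1: F_1 = 10^(0.817/10) = 1.207, G_1 = 10^(18.4/10) = 69.18
  Stage 2: F_2 = 10^(3.02/10) = 2.004, G_2 = 10^(−3.02/10) = 0.4989
Friis cascade:
  F = 1.207 + (2.004 − 1)/69.18 = 1.221
NF = 10 log₁₀(1.221) = 0.87 dB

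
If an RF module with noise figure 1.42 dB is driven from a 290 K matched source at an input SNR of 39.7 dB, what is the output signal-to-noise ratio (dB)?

38.28 dB

By definition F = SNR_in/SNR_out, so in dB: SNR_out = SNR_in − NF
SNR_out = 39.7 − 1.42 = 38.28 dB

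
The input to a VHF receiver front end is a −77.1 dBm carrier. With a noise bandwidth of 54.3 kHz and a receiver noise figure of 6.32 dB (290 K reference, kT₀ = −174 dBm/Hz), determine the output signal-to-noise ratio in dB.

Noise floor: N = −174 + 10 log₁₀(B) + NF
10 log₁₀(5.43×10⁴) = 47.35 dB
N = −174 + 47.35 + 6.32 = −120.33 dBm
SNR = P_sig − N = −77.1 − (−120.33) = 43.23 dB → 43.2 dB

43.2 dB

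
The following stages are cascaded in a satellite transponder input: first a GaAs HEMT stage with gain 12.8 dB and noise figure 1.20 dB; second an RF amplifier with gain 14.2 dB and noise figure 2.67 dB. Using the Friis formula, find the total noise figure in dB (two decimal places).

1.34 dB

Convert to linear (a loss of L dB is a gain of −L dB): F_i = 10^(NF_i/10), G_i = 10^(G_i,dB/10)
  Stage 1: F_1 = 10^(1.20/10) = 1.318, G_1 = 10^(12.8/10) = 19.05
  Stage 2: F_2 = 10^(2.67/10) = 1.849, G_2 = 10^(14.2/10) = 26.30
Friis cascade:
  F = 1.318 + (1.849 − 1)/19.05 = 1.363
NF = 10 log₁₀(1.363) = 1.34 dB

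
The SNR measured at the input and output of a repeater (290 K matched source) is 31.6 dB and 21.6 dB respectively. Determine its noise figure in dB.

NF (dB) = SNR_in(dB) − SNR_out(dB) when the source is at T₀
NF = 31.6 − 21.6 = 10.0 dB

10.0 dB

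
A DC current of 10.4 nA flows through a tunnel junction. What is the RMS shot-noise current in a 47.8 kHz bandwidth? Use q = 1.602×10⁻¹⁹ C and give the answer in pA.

I_n = √(2qI·B)
2qI·B = 2 × 1.602×10⁻¹⁹ × 1.04×10⁻⁸ × 4.78×10⁴ = 1.59×10⁻²² A²
I_n = √(1.59×10⁻²²) = 1.26×10⁻¹¹ A = 12.6 pA

12.6 pA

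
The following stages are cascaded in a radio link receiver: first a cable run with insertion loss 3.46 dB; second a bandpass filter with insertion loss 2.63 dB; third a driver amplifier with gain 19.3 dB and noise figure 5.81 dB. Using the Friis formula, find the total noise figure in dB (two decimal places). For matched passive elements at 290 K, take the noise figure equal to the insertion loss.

Convert to linear (a loss of L dB is a gain of −L dB): F_i = 10^(NF_i/10), G_i = 10^(G_i,dB/10)
  Stage 1: F_1 = 10^(3.46/10) = 2.218, G_1 = 10^(−3.46/10) = 0.4508
  Stage 2: F_2 = 10^(2.63/10) = 1.832, G_2 = 10^(−2.63/10) = 0.5458
  Stage 3: F_3 = 10^(5.81/10) = 3.811, G_3 = 10^(19.3/10) = 85.11
Friis cascade:
  F = 2.218 + (1.832 − 1)/0.4508 + (3.811 − 1)/0.2460 = 15.49
NF = 10 log₁₀(15.49) = 11.90 dB

11.90 dB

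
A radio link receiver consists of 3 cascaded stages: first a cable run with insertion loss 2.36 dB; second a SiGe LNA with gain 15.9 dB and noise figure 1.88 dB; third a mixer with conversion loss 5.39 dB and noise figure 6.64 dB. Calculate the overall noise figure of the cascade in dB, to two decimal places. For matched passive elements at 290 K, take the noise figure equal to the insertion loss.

Convert to linear (a loss of L dB is a gain of −L dB): F_i = 10^(NF_i/10), G_i = 10^(G_i,dB/10)
  Stage 1: F_1 = 10^(2.36/10) = 1.722, G_1 = 10^(−2.36/10) = 0.5808
  Stage 2: F_2 = 10^(1.88/10) = 1.542, G_2 = 10^(15.9/10) = 38.90
  Stage 3: F_3 = 10^(6.64/10) = 4.613, G_3 = 10^(−5.39/10) = 0.2891
Friis cascade:
  F = 1.722 + (1.542 − 1)/0.5808 + (4.613 − 1)/22.59 = 2.815
NF = 10 log₁₀(2.815) = 4.49 dB

4.49 dB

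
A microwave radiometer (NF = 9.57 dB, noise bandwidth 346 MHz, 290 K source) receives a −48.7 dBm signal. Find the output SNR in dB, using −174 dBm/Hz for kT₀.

30.3 dB

Noise floor: N = −174 + 10 log₁₀(B) + NF
10 log₁₀(3.46×10⁸) = 85.39 dB
N = −174 + 85.39 + 9.57 = −79.04 dBm
SNR = P_sig − N = −48.7 − (−79.04) = 30.34 dB → 30.3 dB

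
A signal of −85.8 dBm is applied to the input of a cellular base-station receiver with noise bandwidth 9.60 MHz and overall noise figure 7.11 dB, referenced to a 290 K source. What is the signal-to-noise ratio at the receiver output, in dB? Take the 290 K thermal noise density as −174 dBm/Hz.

Noise floor: N = −174 + 10 log₁₀(B) + NF
10 log₁₀(9.60×10⁶) = 69.82 dB
N = −174 + 69.82 + 7.11 = −97.07 dBm
SNR = P_sig − N = −85.8 − (−97.07) = 11.27 dB → 11.3 dB

11.3 dB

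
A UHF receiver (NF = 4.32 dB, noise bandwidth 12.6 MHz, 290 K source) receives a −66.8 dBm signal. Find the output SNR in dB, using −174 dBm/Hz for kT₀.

31.9 dB

Noise floor: N = −174 + 10 log₁₀(B) + NF
10 log₁₀(1.26×10⁷) = 71 dB
N = −174 + 71 + 4.32 = −98.68 dBm
SNR = P_sig − N = −66.8 − (−98.68) = 31.88 dB → 31.9 dB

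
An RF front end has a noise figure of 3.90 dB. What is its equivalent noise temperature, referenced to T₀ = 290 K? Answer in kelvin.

422 K

F = 10^(3.90/10) = 2.45471
T_e = (F − 1)·T₀ = (2.45471 − 1) × 290 = 422 K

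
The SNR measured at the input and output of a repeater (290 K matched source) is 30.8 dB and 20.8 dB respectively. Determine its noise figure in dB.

NF (dB) = SNR_in(dB) − SNR_out(dB) when the source is at T₀
NF = 30.8 − 20.8 = 10.0 dB

10.0 dB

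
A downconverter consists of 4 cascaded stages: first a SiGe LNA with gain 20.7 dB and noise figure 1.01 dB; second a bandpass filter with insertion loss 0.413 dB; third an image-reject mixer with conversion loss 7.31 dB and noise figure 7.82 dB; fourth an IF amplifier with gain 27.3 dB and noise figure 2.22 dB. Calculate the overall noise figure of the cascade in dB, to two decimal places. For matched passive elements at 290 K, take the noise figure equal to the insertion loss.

1.28 dB

Convert to linear (a loss of L dB is a gain of −L dB): F_i = 10^(NF_i/10), G_i = 10^(G_i,dB/10)
  Stage 1: F_1 = 10^(1.01/10) = 1.262, G_1 = 10^(20.7/10) = 117.5
  Stage 2: F_2 = 10^(0.413/10) = 1.100, G_2 = 10^(−0.413/10) = 0.9093
  Stage 3: F_3 = 10^(7.82/10) = 6.053, G_3 = 10^(−7.31/10) = 0.1858
  Stage 4: F_4 = 10^(2.22/10) = 1.667, G_4 = 10^(27.3/10) = 537.0
Friis cascade:
  F = 1.262 + (1.100 − 1)/117.5 + (6.053 − 1)/106.8 + (1.667 − 1)/19.85 = 1.344
NF = 10 log₁₀(1.344) = 1.28 dB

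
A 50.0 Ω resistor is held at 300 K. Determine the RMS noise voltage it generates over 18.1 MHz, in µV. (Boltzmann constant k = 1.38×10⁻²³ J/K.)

3.87 µV

V_n = √(4kTRB)
4kTRB = 4 × 1.38×10⁻²³ × 300 × 5.00×10¹ × 1.81×10⁷ = 1.50×10⁻¹¹ V²
V_n = √(1.50×10⁻¹¹) = 3.87×10⁻⁶ V = 3.87 µV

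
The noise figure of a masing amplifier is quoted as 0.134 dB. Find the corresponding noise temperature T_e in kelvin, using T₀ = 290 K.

F = 10^(0.134/10) = 1.03134
T_e = (F − 1)·T₀ = (1.03134 − 1) × 290 = 9.09 K

9.09 K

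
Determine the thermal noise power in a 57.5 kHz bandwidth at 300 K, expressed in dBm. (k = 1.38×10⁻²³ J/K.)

P_n = kTB = 1.38×10⁻²³ × 300 × 5.75×10⁴ = 2.38×10⁻¹⁶ W
In dBm: 10 log₁₀(2.38×10⁻¹⁶ / 10⁻³) = −126.2 dBm

−126.2 dBm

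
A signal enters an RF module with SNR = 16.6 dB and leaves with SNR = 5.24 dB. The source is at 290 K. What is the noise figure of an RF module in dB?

11.36 dB

NF (dB) = SNR_in(dB) − SNR_out(dB) when the source is at T₀
NF = 16.6 − 5.24 = 11.36 dB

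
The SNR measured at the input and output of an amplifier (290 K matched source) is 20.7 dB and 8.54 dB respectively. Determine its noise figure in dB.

NF (dB) = SNR_in(dB) − SNR_out(dB) when the source is at T₀
NF = 20.7 − 8.54 = 12.16 dB

12.16 dB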